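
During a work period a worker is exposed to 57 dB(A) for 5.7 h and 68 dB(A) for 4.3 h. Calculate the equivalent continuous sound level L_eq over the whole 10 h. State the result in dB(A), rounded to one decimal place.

Weight each interval's intensity by its duration and average over T = 10 h:
Σ tᵢ·10^(Lᵢ/10) = 5.7·10^(57/10) + 4.3·10^(68/10) = 2.999e+07.
L_eq = 10·log₁₀(2.999e+07/10) = 64.77 dB(A).

64.8 dB(A)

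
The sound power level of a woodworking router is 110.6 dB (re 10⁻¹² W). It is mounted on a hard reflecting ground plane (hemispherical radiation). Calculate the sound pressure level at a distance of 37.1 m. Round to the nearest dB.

Free-field hemispherical radiation: L_p = L_w − 10·log₁₀(2π·r²), r = 37.1 m.
2π·r² = 8648 m², 10·log₁₀ of that is 39.369 dB.
L_p = 110.6 − 39.369 = 71.23 dB.

71 dB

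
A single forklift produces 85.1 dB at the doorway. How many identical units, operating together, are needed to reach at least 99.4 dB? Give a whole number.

The shortfall is 99.4 − 85.1 = 14.3 dB, and N units add 10·log₁₀ N, so need 10·log₁₀ N ≥ 14.3.
N ≥ 10^(14.3/10) = 26.915, so N = 27.

27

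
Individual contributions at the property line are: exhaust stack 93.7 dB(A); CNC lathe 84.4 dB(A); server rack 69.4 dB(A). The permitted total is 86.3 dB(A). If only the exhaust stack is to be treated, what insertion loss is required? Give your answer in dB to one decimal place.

Fixed contribution from the other sources: Σ 10^(L/10) = 10^(84.4/10) + 10^(69.4/10) = 2.841e+08 (84.54 dB(A)).
To meet 86.3 dB(A) overall, the treated exhaust stack may contribute at most 10^(86.3/10) − 2.841e+08 = 1.424e+08, i.e. 81.54 dB(A).
So the exhaust stack must be reduced from 93.7 to 81.54 dB(A): IL = 12.16 dB.

12.2 dB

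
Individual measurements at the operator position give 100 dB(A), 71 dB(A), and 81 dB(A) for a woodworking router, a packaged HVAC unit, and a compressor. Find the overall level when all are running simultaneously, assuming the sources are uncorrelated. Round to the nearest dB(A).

100 dB(A)

For uncorrelated sources the intensities add, so convert each level to linear form, sum, and take 10·log₁₀ of the total.
Σ 10^(L/10) = 10^(100/10) + 10^(71/10) + 10^(81/10) = 1.014e+10.
L_total = 10·log₁₀(1.014e+10) = 100.06 dB(A).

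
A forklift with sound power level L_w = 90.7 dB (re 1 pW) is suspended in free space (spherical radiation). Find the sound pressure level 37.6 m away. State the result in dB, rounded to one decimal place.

48.2 dB

L_p = L_w − 10·log₁₀(4π·r²) with r = 37.6 m.
4π·r² = 1.777e+04 m², 10·log₁₀ of that is 42.496 dB.
L_p = 90.7 − 42.496 = 48.20 dB.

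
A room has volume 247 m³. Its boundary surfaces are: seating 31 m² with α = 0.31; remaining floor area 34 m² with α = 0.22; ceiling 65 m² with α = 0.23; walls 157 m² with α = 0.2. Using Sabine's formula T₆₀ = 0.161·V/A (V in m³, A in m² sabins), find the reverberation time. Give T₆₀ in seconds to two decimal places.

Summing Sᵢαᵢ: 31·0.31 + 34·0.22 + 65·0.23 + 157·0.2 = 63.44 m².
T₆₀ = 0.161 × 247 / 63.44 = 0.627 s.

0.63 s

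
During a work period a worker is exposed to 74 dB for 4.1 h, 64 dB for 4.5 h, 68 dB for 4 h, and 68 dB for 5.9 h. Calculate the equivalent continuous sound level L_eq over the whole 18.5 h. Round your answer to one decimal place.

69.8 dB

Weight each interval's intensity by its duration and average over T = 18.5 h:
Σ tᵢ·10^(Lᵢ/10) = 4.1·10^(74/10) + 4.5·10^(64/10) + 4·10^(68/10) + 5.9·10^(68/10) = 1.768e+08.
L_eq = 10·log₁₀(1.768e+08/18.5) = 69.80 dB.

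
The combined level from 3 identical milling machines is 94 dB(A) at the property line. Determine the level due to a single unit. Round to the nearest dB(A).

89 dB(A)

Dividing the total intensity by 3 lowers the level by 10·log₁₀ 3 = 4.771 dB: L₁ = 94 − 4.771.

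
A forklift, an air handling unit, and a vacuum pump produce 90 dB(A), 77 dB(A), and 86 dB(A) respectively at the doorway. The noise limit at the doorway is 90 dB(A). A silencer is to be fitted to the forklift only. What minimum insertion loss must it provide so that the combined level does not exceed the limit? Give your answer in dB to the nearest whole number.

3 dB

The untreated sources together contribute 10^(77/10) + 10^(86/10) = 4.482e+08, i.e. 86.51 dB(A).
To meet 90 dB(A) overall, the treated forklift may contribute at most 10^(90/10) − 4.482e+08 = 5.518e+08, i.e. 87.42 dB(A).
Required insertion loss = 90 − 87.42 = 2.58 dB.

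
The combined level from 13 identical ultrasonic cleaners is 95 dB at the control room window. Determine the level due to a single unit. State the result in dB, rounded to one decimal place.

13 equal contributions raise the level by 10·log₁₀ 13 = 11.139 dB, so each unit alone gives 95 − 11.139.

83.9 dB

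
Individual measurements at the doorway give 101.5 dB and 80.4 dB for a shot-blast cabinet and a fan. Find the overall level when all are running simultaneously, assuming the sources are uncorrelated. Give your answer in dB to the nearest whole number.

Incoherent sources combine by intensity addition: L_total = 10·log₁₀(Σ 10^(L_i/10)).
Σ 10^(L/10) = 10^(101.5/10) + 10^(80.4/10) = 1.424e+10.
L_total = 10·log₁₀(1.424e+10) = 101.53 dB.

102 dB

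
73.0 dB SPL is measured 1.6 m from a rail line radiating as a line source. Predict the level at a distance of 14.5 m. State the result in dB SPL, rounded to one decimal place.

Cylindrical spreading from a line source gives a 10·log₁₀(r₂/r₁) drop.
L₂ = 73.0 − 10·log₁₀(14.5/1.6) = 73.0 − 9.572 = 63.43 dB SPL.

63.4 dB SPL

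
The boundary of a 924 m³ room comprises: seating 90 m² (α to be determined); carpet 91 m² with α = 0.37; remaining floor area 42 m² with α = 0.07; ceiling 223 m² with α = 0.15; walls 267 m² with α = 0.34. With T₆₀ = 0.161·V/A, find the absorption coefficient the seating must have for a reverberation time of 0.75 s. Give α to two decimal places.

A = 0.161·V/T₆₀ = 0.161·924/0.75 = 198.35 m² sabins.
Absorption from the other surfaces = 91·0.37 + 42·0.07 + 223·0.15 + 267·0.34 = 160.84 m², so the seating must supply 37.51 m² over 90 m².
α = 37.51/90 = 0.417.

0.42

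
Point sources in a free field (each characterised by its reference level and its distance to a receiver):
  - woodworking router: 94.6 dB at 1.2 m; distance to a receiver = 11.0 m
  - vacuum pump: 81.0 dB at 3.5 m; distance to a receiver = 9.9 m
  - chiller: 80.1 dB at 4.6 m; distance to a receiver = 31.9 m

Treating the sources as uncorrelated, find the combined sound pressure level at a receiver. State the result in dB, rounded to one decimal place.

First find each source's level at the receiver (point-source: −20·log₁₀(r/r_ref)), then combine on an intensity basis.
woodworking router: 94.6 − 20·log₁₀(11.0/1.2) = 94.6 − 19.24 = 75.36 dB.
vacuum pump: 81.0 − 20·log₁₀(9.9/3.5) = 81.0 − 9.03 = 71.97 dB.
chiller: 80.1 − 20·log₁₀(31.9/4.6) = 80.1 − 16.82 = 63.28 dB.
Σ 10^(L/10) = 5.219e+07 → L_total = 10·log₁₀(5.219e+07) = 77.18 dB.

77.2 dB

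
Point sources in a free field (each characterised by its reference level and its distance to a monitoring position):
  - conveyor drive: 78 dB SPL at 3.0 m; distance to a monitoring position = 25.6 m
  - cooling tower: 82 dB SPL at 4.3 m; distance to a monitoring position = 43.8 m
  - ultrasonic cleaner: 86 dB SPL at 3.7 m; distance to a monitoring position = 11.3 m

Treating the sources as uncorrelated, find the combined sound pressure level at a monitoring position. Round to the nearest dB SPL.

77 dB SPL

Apply inverse-square spreading to bring every level to the receiver, then sum 10^(L/10).
conveyor drive: 78 − 20·log₁₀(25.6/3.0) = 78 − 18.62 = 59.38 dB SPL.
cooling tower: 82 − 20·log₁₀(43.8/4.3) = 82 − 20.16 = 61.84 dB SPL.
ultrasonic cleaner: 86 − 20·log₁₀(11.3/3.7) = 86 − 9.70 = 76.30 dB SPL.
Σ 10^(L/10) = 4.508e+07 → L_total = 10·log₁₀(4.508e+07) = 76.54 dB SPL.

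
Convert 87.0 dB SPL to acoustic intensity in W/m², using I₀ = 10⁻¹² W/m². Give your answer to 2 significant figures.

I = I₀·10^(L/10) = 10⁻¹² × 10^(87.0/10) = 10^(-3.300).

0.00050 W/m²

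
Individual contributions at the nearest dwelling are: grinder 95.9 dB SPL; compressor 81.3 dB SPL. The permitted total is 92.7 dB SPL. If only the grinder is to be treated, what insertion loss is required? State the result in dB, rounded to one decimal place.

3.5 dB

The untreated sources together contribute 10^(81.3/10) = 1.349e+08, i.e. 81.30 dB SPL.
To meet 92.7 dB SPL overall, the treated grinder may contribute at most 10^(92.7/10) − 1.349e+08 = 1.727e+09, i.e. 92.37 dB SPL.
So the grinder must be reduced from 95.9 to 92.37 dB SPL: IL = 3.53 dB.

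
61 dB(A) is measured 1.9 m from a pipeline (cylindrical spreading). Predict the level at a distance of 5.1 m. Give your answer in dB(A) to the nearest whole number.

Line-source attenuation: ΔL = 10·log₁₀(r₂/r₁) = 10·log₁₀(5.1/1.9) = 4.288 dB.
L₂ = 61 − 10·log₁₀(5.1/1.9) = 61 − 4.288 = 56.71 dB(A).

57 dB(A)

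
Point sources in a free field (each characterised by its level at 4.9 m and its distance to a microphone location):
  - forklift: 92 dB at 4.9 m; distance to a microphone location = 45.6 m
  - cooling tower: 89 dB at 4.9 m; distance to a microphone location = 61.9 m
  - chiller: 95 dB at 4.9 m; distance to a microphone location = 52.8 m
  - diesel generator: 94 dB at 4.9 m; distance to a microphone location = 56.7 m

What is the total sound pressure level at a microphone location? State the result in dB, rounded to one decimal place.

Apply inverse-square spreading to bring every level to the receiver, then sum 10^(L/10).
forklift: 92 − 20·log₁₀(45.6/4.9) = 92 − 19.38 = 72.62 dB.
cooling tower: 89 − 20·log₁₀(61.9/4.9) = 89 − 22.03 = 66.97 dB.
chiller: 95 − 20·log₁₀(52.8/4.9) = 95 − 20.65 = 74.35 dB.
diesel generator: 94 − 20·log₁₀(56.7/4.9) = 94 − 21.27 = 72.73 dB.
Σ 10^(L/10) = 6.927e+07 → L_total = 10·log₁₀(6.927e+07) = 78.41 dB.

78.4 dB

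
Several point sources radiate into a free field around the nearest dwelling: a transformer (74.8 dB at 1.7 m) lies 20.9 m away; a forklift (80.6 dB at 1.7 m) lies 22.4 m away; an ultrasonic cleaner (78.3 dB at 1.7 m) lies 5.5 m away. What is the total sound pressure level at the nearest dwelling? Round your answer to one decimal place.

First find each source's level at the receiver (point-source: −20·log₁₀(r/r_ref)), then combine on an intensity basis.
transformer: 74.8 − 20·log₁₀(20.9/1.7) = 74.8 − 21.79 = 53.01 dB.
forklift: 80.6 − 20·log₁₀(22.4/1.7) = 80.6 − 22.40 = 58.20 dB.
ultrasonic cleaner: 78.3 − 20·log₁₀(5.5/1.7) = 78.3 − 10.20 = 68.10 dB.
Σ 10^(L/10) = 7.320e+06 → L_total = 10·log₁₀(7.320e+06) = 68.65 dB.

68.6 dB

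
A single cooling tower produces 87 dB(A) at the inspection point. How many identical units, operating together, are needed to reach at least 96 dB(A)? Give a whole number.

8

Need L₁ + 10·log₁₀ N ≥ 96, i.e. log₁₀ N ≥ 0.90.
N ≥ 10^(9.0/10) = 7.943, so N = 8.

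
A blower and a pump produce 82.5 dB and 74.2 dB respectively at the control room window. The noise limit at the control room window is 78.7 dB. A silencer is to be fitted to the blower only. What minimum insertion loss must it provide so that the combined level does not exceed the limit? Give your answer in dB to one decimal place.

5.7 dB

The untreated sources together contribute 10^(74.2/10) = 2.630e+07, i.e. 74.20 dB.
The limit corresponds to 10^(78.7/10) = 7.413e+07; subtracting the fixed part leaves 4.783e+07 for the blower, i.e. 76.80 dB.
Required insertion loss = 82.5 − 76.80 = 5.70 dB.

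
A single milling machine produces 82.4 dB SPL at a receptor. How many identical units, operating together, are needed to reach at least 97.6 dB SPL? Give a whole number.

34

The shortfall is 97.6 − 82.4 = 15.2 dB, and N units add 10·log₁₀ N, so need 10·log₁₀ N ≥ 15.2.
N ≥ 10^(15.2/10) = 33.113, so N = 34.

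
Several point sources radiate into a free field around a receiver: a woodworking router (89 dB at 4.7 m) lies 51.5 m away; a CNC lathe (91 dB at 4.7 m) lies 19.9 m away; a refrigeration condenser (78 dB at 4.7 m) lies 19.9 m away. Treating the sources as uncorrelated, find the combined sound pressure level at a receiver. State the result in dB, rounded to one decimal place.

79.1 dB

First find each source's level at the receiver (point-source: −20·log₁₀(r/r_ref)), then combine on an intensity basis.
woodworking router: 89 − 20·log₁₀(51.5/4.7) = 89 − 20.79 = 68.21 dB.
CNC lathe: 91 − 20·log₁₀(19.9/4.7) = 91 − 12.54 = 78.46 dB.
refrigeration condenser: 78 − 20·log₁₀(19.9/4.7) = 78 − 12.54 = 65.46 dB.
Σ 10^(L/10) = 8.036e+07 → L_total = 10·log₁₀(8.036e+07) = 79.05 dB.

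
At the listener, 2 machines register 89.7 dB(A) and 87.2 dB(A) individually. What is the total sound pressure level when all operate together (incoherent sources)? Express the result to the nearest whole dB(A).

For uncorrelated sources the intensities add, so convert each level to linear form, sum, and take 10·log₁₀ of the total.
Σ 10^(L/10) = 10^(89.7/10) + 10^(87.2/10) = 1.458e+09.
L_total = 10·log₁₀(1.458e+09) = 91.64 dB(A).

92 dB(A)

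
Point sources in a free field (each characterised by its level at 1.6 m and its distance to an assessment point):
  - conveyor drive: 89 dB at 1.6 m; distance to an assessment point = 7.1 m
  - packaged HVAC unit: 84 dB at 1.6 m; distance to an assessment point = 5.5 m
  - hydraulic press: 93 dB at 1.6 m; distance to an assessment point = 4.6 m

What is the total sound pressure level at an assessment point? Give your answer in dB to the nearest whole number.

Propagate each source to the receiver with L = L_ref − 20·log₁₀(r/r_ref), then add intensities.
conveyor drive: 89 − 20·log₁₀(7.1/1.6) = 89 − 12.94 = 76.06 dB.
packaged HVAC unit: 84 − 20·log₁₀(5.5/1.6) = 84 − 10.72 = 73.28 dB.
hydraulic press: 93 − 20·log₁₀(4.6/1.6) = 93 − 9.17 = 83.83 dB.
Σ 10^(L/10) = 3.030e+08 → L_total = 10·log₁₀(3.030e+08) = 84.81 dB.

85 dB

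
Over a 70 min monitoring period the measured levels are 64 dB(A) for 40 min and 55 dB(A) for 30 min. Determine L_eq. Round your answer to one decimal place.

L_eq = 10·log₁₀[(1/T)·Σ tᵢ·10^(Lᵢ/10)] with T = 70 min.
Σ tᵢ·10^(Lᵢ/10) = 40·10^(64/10) + 30·10^(55/10) = 1.100e+08.
L_eq = 10·log₁₀(1.100e+08/70) = 61.96 dB(A).

62.0 dB(A)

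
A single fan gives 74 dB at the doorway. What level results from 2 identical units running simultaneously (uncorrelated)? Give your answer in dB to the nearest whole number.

L_total = L₁ + 10·log₁₀ N for N identical incoherent sources.
L_total = 74 + 10·log₁₀(2) = 74 + 3.010 = 77.01 dB.

77 dB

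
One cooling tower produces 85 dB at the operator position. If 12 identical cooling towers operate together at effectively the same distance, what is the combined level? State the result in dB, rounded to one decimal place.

With 12 equal, uncorrelated contributions the intensity is 12× that of one unit, giving a rise of 10·log₁₀ 12.
L_total = 85 + 10·log₁₀(12) = 85 + 10.792 = 95.79 dB.

95.8 dB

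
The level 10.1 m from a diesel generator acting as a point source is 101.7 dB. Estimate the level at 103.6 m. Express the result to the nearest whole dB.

Spherical spreading from a point source gives a 20·log₁₀(r₂/r₁) drop.
L₂ = 101.7 − 20·log₁₀(103.6/10.1) = 101.7 − 20.221 = 81.48 dB.

81 dB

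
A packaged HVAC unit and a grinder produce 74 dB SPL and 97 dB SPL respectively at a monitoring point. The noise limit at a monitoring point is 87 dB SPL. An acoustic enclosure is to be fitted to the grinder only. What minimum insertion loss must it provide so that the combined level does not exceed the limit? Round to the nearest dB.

10 dB

Fixed contribution from the other source: Σ 10^(L/10) = 10^(74/10) = 2.512e+07 (74.00 dB SPL).
To meet 87 dB SPL overall, the treated grinder may contribute at most 10^(87/10) − 2.512e+07 = 4.761e+08, i.e. 86.78 dB SPL.
So the grinder must be reduced from 97 to 86.78 dB SPL: IL = 10.22 dB.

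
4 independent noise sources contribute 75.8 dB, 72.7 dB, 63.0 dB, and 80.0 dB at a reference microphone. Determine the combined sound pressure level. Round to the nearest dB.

For uncorrelated sources the intensities add, so convert each level to linear form, sum, and take 10·log₁₀ of the total.
Σ 10^(L/10) = 10^(75.8/10) + 10^(72.7/10) + 10^(63.0/10) + 10^(80.0/10) = 1.586e+08.
L_total = 10·log₁₀(1.586e+08) = 82.00 dB.

82 dB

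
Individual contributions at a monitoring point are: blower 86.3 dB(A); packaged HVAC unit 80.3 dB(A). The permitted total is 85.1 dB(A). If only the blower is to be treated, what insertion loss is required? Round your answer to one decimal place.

2.9 dB

The untreated sources together contribute 10^(80.3/10) = 1.072e+08, i.e. 80.30 dB(A).
To meet 85.1 dB(A) overall, the treated blower may contribute at most 10^(85.1/10) − 1.072e+08 = 2.164e+08, i.e. 83.35 dB(A).
So the blower must be reduced from 86.3 to 83.35 dB(A): IL = 2.95 dB.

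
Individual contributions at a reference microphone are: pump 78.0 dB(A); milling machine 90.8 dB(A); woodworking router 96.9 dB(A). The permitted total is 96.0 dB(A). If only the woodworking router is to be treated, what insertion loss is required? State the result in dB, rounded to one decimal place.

2.6 dB

The untreated sources together contribute 10^(78.0/10) + 10^(90.8/10) = 1.265e+09, i.e. 91.02 dB(A).
To meet 96.0 dB(A) overall, the treated woodworking router may contribute at most 10^(96.0/10) − 1.265e+09 = 2.716e+09, i.e. 94.34 dB(A).
So the woodworking router must be reduced from 96.9 to 94.34 dB(A): IL = 2.56 dB.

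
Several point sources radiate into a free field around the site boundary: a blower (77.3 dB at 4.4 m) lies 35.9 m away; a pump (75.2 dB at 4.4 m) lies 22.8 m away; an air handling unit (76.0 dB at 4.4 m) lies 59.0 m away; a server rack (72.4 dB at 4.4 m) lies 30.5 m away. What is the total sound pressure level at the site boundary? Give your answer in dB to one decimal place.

Propagate each source to the receiver with L = L_ref − 20·log₁₀(r/r_ref), then add intensities.
blower: 77.3 − 20·log₁₀(35.9/4.4) = 77.3 − 18.23 = 59.07 dB.
pump: 75.2 − 20·log₁₀(22.8/4.4) = 75.2 − 14.29 = 60.91 dB.
air handling unit: 76.0 − 20·log₁₀(59.0/4.4) = 76.0 − 22.55 = 53.45 dB.
server rack: 72.4 − 20·log₁₀(30.5/4.4) = 72.4 − 16.82 = 55.58 dB.
Σ 10^(L/10) = 2.623e+06 → L_total = 10·log₁₀(2.623e+06) = 64.19 dB.

64.2 dB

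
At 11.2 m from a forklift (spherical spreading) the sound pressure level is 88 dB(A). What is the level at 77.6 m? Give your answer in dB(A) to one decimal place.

71.2 dB(A)

Spherical spreading from a point source gives a 20·log₁₀(r₂/r₁) drop.
L₂ = 88 − 20·log₁₀(77.6/11.2) = 88 − 16.813 = 71.19 dB(A).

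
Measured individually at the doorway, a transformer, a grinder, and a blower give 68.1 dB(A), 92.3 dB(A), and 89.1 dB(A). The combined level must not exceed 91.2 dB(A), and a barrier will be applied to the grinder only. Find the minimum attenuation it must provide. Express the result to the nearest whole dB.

Everything except the grinder sums to 10^(68.1/10) + 10^(89.1/10) = 8.193e+08 in linear terms, 89.13 dB(A).
To meet 91.2 dB(A) overall, the treated grinder may contribute at most 10^(91.2/10) − 8.193e+08 = 4.990e+08, i.e. 86.98 dB(A).
Required insertion loss = 92.3 − 86.98 = 5.32 dB.

5 dB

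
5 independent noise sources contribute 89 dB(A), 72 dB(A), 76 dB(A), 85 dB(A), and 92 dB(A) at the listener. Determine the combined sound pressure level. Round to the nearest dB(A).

94 dB(A)

Incoherent sources combine by intensity addition: L_total = 10·log₁₀(Σ 10^(L_i/10)).
Σ 10^(L/10) = 10^(89/10) + 10^(72/10) + 10^(76/10) + 10^(85/10) + 10^(92/10) = 2.751e+09.
L_total = 10·log₁₀(2.751e+09) = 94.40 dB(A).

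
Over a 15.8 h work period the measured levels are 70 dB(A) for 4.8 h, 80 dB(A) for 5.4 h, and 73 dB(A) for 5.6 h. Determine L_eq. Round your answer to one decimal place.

Weight each interval's intensity by its duration and average over T = 15.8 h:
Σ tᵢ·10^(Lᵢ/10) = 4.8·10^(70/10) + 5.4·10^(80/10) + 5.6·10^(73/10) = 6.997e+08.
L_eq = 10·log₁₀(6.997e+08/15.8) = 76.46 dB(A).

76.5 dB(A)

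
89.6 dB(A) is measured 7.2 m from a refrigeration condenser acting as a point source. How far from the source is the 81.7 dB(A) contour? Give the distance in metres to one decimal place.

For a point source L₁ − L₂ = 20·log₁₀(r₂/r₁), so r₂ = r₁·10^((L₁−L₂)/20).
r₂ = 7.2·10^((89.6−81.7)/20) = 7.2·10^(7.9/20) = 17.88 m.

17.9 m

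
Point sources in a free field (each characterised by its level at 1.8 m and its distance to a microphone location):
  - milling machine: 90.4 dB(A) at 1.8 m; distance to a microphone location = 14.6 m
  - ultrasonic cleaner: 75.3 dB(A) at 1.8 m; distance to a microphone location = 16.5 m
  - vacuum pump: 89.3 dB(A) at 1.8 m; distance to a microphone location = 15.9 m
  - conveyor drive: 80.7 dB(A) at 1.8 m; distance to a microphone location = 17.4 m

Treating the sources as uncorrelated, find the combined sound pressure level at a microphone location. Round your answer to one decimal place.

Propagate each source to the receiver with L = L_ref − 20·log₁₀(r/r_ref), then add intensities.
milling machine: 90.4 − 20·log₁₀(14.6/1.8) = 90.4 − 18.18 = 72.22 dB(A).
ultrasonic cleaner: 75.3 − 20·log₁₀(16.5/1.8) = 75.3 − 19.24 = 56.06 dB(A).
vacuum pump: 89.3 − 20·log₁₀(15.9/1.8) = 89.3 − 18.92 = 70.38 dB(A).
conveyor drive: 80.7 − 20·log₁₀(17.4/1.8) = 80.7 − 19.71 = 60.99 dB(A).
Σ 10^(L/10) = 2.924e+07 → L_total = 10·log₁₀(2.924e+07) = 74.66 dB(A).

74.7 dB(A)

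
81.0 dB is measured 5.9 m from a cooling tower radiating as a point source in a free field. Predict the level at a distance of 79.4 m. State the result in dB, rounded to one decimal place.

Spherical spreading from a point source gives a 20·log₁₀(r₂/r₁) drop.
L₂ = 81.0 − 20·log₁₀(79.4/5.9) = 81.0 − 22.579 = 58.42 dB.

58.4 dB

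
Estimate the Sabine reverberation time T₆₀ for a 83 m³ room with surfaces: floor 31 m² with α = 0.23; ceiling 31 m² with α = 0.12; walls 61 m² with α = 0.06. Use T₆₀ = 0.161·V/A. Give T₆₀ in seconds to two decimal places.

0.92 s

A = Σ Sᵢαᵢ = 31·0.23 + 31·0.12 + 61·0.06 = 14.51 m².
T₆₀ = 0.161·V/A = 0.161·83/14.51 = 0.921 s.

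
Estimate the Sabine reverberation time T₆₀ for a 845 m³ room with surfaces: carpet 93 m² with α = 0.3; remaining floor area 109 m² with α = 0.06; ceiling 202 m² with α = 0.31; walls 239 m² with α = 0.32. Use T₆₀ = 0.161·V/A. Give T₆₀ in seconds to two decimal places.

0.78 s

A = Σ Sᵢαᵢ = 93·0.3 + 109·0.06 + 202·0.31 + 239·0.32 = 173.54 m².
T₆₀ = 0.161·V/A = 0.161·845/173.54 = 0.784 s.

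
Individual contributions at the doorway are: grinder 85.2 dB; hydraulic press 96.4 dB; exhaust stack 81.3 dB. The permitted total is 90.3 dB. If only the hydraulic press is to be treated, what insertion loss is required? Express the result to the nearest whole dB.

The untreated sources together contribute 10^(85.2/10) + 10^(81.3/10) = 4.660e+08, i.e. 86.68 dB.
The limit corresponds to 10^(90.3/10) = 1.072e+09; subtracting the fixed part leaves 6.055e+08 for the hydraulic press, i.e. 87.82 dB.
Required insertion loss = 96.4 − 87.82 = 8.58 dB.

9 dB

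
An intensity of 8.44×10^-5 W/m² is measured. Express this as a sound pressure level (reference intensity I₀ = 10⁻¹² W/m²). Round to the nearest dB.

Dividing by I₀ shifts the exponent by 12: I/I₀ = 8.44×10^7.
L = 10·(0.9263 + 7) = 79.26 dB.

79 dB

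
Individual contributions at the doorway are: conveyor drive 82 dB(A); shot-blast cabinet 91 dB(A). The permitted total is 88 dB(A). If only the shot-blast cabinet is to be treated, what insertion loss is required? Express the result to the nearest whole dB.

Everything except the shot-blast cabinet sums to 10^(82/10) = 1.585e+08 in linear terms, 82.00 dB(A).
The limit corresponds to 10^(88/10) = 6.310e+08; subtracting the fixed part leaves 4.725e+08 for the shot-blast cabinet, i.e. 86.74 dB(A).
So the shot-blast cabinet must be reduced from 91 to 86.74 dB(A): IL = 4.26 dB.

4 dB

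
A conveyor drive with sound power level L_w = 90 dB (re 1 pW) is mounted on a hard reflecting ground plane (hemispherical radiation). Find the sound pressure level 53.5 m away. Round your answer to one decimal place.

Free-field hemispherical radiation: L_p = L_w − 10·log₁₀(2π·r²), r = 53.5 m.
2π·r² = 1.798e+04 m², 10·log₁₀ of that is 42.549 dB.
L_p = 90 − 42.549 = 47.45 dB.

47.5 dB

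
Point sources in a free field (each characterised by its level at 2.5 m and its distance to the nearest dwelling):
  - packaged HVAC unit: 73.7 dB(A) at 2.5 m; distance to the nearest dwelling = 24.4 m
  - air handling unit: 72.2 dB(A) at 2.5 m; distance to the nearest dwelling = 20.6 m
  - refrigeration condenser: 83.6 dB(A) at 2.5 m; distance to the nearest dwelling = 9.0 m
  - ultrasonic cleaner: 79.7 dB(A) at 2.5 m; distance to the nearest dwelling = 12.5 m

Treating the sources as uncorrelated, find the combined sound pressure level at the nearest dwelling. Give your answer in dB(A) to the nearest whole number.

73 dB(A)

Apply inverse-square spreading to bring every level to the receiver, then sum 10^(L/10).
packaged HVAC unit: 73.7 − 20·log₁₀(24.4/2.5) = 73.7 − 19.79 = 53.91 dB(A).
air handling unit: 72.2 − 20·log₁₀(20.6/2.5) = 72.2 − 18.32 = 53.88 dB(A).
refrigeration condenser: 83.6 − 20·log₁₀(9.0/2.5) = 83.6 − 11.13 = 72.47 dB(A).
ultrasonic cleaner: 79.7 − 20·log₁₀(12.5/2.5) = 79.7 − 13.98 = 65.72 dB(A).
Σ 10^(L/10) = 2.190e+07 → L_total = 10·log₁₀(2.190e+07) = 73.40 dB(A).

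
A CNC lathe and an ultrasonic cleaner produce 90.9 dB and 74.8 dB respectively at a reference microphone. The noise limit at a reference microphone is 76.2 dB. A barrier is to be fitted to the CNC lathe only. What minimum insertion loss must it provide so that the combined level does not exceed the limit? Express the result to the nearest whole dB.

20 dB

Everything except the CNC lathe sums to 10^(74.8/10) = 3.020e+07 in linear terms, 74.80 dB.
To meet 76.2 dB overall, the treated CNC lathe may contribute at most 10^(76.2/10) − 3.020e+07 = 1.149e+07, i.e. 70.60 dB.
Required insertion loss = 90.9 − 70.60 = 20.30 dB.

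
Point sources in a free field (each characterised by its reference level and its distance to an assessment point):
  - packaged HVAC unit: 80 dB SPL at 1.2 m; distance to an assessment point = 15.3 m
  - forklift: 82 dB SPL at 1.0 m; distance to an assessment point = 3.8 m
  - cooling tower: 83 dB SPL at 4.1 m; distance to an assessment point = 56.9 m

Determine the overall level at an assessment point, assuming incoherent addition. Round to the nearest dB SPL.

71 dB SPL

First find each source's level at the receiver (point-source: −20·log₁₀(r/r_ref)), then combine on an intensity basis.
packaged HVAC unit: 80 − 20·log₁₀(15.3/1.2) = 80 − 22.11 = 57.89 dB SPL.
forklift: 82 − 20·log₁₀(3.8/1.0) = 82 − 11.60 = 70.40 dB SPL.
cooling tower: 83 − 20·log₁₀(56.9/4.1) = 83 − 22.85 = 60.15 dB SPL.
Σ 10^(L/10) = 1.263e+07 → L_total = 10·log₁₀(1.263e+07) = 71.01 dB SPL.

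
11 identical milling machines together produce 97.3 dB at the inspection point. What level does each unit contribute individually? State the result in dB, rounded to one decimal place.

For N identical incoherent sources L_total = L₁ + 10·log₁₀ N, so L₁ = 97.3 − 10·log₁₀(11) = 97.3 − 10.414.

86.9 dB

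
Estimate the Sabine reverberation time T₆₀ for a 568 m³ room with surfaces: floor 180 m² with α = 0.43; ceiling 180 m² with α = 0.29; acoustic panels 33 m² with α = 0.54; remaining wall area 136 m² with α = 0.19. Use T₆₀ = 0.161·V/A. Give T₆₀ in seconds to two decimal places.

Total absorption A = 180·0.43 + 180·0.29 + 33·0.54 + 136·0.19 = 173.26 m² sabins.
T₆₀ = 0.161·V/A = 0.161·568/173.26 = 0.528 s.

0.53 s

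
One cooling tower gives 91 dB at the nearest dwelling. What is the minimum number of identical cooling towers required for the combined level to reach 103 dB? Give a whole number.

16

N identical sources give L₁ + 10·log₁₀ N, so require 10·log₁₀ N ≥ 103 − 91 = 12.0 dB.
N ≥ 10^(12.0/10) = 15.849, so N = 16.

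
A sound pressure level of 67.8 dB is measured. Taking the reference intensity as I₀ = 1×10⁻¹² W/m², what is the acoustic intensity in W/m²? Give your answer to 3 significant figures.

6.03e-06 W/m²

L = 10·log₁₀(I/I₀) ⇒ I = I₀·10^(L/10) = 10⁻¹² × 10^6.78.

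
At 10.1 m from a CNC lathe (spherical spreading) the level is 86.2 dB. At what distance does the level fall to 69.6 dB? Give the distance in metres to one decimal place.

For a point source L₁ − L₂ = 20·log₁₀(r₂/r₁), so r₂ = r₁·10^((L₁−L₂)/20).
r₂ = 10.1·10^((86.2−69.6)/20) = 10.1·10^(16.6/20) = 68.28 m.

68.3 m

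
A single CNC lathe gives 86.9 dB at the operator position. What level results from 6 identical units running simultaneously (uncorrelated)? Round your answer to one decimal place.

94.7 dB

With 6 equal, uncorrelated contributions the intensity is 6× that of one unit, giving a rise of 10·log₁₀ 6.
L_total = 86.9 + 10·log₁₀(6) = 86.9 + 7.782 = 94.68 dB.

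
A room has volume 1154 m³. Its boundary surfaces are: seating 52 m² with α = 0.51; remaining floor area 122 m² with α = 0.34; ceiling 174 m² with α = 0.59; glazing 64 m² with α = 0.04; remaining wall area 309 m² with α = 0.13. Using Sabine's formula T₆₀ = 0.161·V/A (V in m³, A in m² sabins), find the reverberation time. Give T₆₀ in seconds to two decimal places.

0.87 s

A = Σ Sᵢαᵢ = 52·0.51 + 122·0.34 + 174·0.59 + 64·0.04 + 309·0.13 = 213.39 m².
T₆₀ = 0.161·V/A = 0.161·1154/213.39 = 0.871 s.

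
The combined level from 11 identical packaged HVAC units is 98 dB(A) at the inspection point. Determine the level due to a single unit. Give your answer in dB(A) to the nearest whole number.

11 equal contributions raise the level by 10·log₁₀ 11 = 10.414 dB, so each unit alone gives 98 − 10.414.

88 dB(A)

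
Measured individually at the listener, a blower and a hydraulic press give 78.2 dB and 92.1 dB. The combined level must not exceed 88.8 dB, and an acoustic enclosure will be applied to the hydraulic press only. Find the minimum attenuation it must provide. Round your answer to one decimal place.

3.7 dB

Fixed contribution from the other source: Σ 10^(L/10) = 10^(78.2/10) = 6.607e+07 (78.20 dB).
To meet 88.8 dB overall, the treated hydraulic press may contribute at most 10^(88.8/10) − 6.607e+07 = 6.925e+08, i.e. 88.40 dB.
Required insertion loss = 92.1 − 88.40 = 3.70 dB.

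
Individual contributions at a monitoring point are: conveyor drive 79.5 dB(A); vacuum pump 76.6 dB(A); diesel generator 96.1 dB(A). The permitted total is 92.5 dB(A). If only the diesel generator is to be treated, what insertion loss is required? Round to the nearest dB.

Fixed contribution from the other sources: Σ 10^(L/10) = 10^(79.5/10) + 10^(76.6/10) = 1.348e+08 (81.30 dB(A)).
The limit corresponds to 10^(92.5/10) = 1.778e+09; subtracting the fixed part leaves 1.643e+09 for the diesel generator, i.e. 92.16 dB(A).
So the diesel generator must be reduced from 96.1 to 92.16 dB(A): IL = 3.94 dB.

4 dB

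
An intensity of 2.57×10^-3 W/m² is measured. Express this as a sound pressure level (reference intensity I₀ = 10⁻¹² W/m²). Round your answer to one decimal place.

94.1 dB

L = 10·log₁₀(I/I₀) = 10·log₁₀(2.57×10^-3/10⁻¹²) = 10·log₁₀(2.57×10^9).
L = 10·(0.4099 + 9) = 94.10 dB.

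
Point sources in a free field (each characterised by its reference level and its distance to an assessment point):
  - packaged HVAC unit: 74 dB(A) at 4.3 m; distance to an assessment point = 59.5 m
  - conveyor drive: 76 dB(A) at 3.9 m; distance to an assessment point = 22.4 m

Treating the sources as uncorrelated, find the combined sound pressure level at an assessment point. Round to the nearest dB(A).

61 dB(A)

First find each source's level at the receiver (point-source: −20·log₁₀(r/r_ref)), then combine on an intensity basis.
packaged HVAC unit: 74 − 20·log₁₀(59.5/4.3) = 74 − 22.82 = 51.18 dB(A).
conveyor drive: 76 − 20·log₁₀(22.4/3.9) = 76 − 15.18 = 60.82 dB(A).
Σ 10^(L/10) = 1.338e+06 → L_total = 10·log₁₀(1.338e+06) = 61.26 dB(A).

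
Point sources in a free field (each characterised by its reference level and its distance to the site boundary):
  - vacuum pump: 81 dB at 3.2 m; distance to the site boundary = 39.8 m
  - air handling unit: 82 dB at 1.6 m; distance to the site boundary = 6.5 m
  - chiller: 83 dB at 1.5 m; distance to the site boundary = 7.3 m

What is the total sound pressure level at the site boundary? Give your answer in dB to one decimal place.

Apply inverse-square spreading to bring every level to the receiver, then sum 10^(L/10).
vacuum pump: 81 − 20·log₁₀(39.8/3.2) = 81 − 21.89 = 59.11 dB.
air handling unit: 82 − 20·log₁₀(6.5/1.6) = 82 − 12.18 = 69.82 dB.
chiller: 83 − 20·log₁₀(7.3/1.5) = 83 − 13.74 = 69.26 dB.
Σ 10^(L/10) = 1.884e+07 → L_total = 10·log₁₀(1.884e+07) = 72.75 dB.

72.8 dB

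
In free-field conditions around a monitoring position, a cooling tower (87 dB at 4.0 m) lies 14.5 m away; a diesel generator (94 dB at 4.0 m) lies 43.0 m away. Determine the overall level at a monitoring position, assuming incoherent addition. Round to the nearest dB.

78 dB

Propagate each source to the receiver with L = L_ref − 20·log₁₀(r/r_ref), then add intensities.
cooling tower: 87 − 20·log₁₀(14.5/4.0) = 87 − 11.19 = 75.81 dB.
diesel generator: 94 − 20·log₁₀(43.0/4.0) = 94 − 20.63 = 73.37 dB.
Σ 10^(L/10) = 5.988e+07 → L_total = 10·log₁₀(5.988e+07) = 77.77 dB.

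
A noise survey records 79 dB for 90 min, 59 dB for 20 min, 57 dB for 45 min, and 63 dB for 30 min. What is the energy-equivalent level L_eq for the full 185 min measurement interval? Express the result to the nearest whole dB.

L_eq = 10·log₁₀[(1/T)·Σ tᵢ·10^(Lᵢ/10)] with T = 185 min.
Σ tᵢ·10^(Lᵢ/10) = 90·10^(79/10) + 20·10^(59/10) + 45·10^(57/10) + 30·10^(63/10) = 7.247e+09.
L_eq = 10·log₁₀(7.247e+09/185) = 75.93 dB.

76 dB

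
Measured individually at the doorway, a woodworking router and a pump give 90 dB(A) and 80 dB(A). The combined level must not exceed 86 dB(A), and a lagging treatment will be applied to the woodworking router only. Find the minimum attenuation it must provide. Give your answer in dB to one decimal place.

5.3 dB

Everything except the woodworking router sums to 10^(80/10) = 1.000e+08 in linear terms, 80.00 dB(A).
To meet 86 dB(A) overall, the treated woodworking router may contribute at most 10^(86/10) − 1.000e+08 = 2.981e+08, i.e. 84.74 dB(A).
So the woodworking router must be reduced from 90 to 84.74 dB(A): IL = 5.26 dB.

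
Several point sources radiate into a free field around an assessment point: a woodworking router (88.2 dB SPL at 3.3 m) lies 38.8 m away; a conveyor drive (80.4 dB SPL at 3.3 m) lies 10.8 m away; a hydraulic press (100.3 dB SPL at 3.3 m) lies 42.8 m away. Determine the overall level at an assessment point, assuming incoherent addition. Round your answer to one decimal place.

Apply inverse-square spreading to bring every level to the receiver, then sum 10^(L/10).
woodworking router: 88.2 − 20·log₁₀(38.8/3.3) = 88.2 − 21.41 = 66.79 dB SPL.
conveyor drive: 80.4 − 20·log₁₀(10.8/3.3) = 80.4 − 10.30 = 70.10 dB SPL.
hydraulic press: 100.3 − 20·log₁₀(42.8/3.3) = 100.3 − 22.26 = 78.04 dB SPL.
Σ 10^(L/10) = 7.872e+07 → L_total = 10·log₁₀(7.872e+07) = 78.96 dB SPL.

79.0 dB SPL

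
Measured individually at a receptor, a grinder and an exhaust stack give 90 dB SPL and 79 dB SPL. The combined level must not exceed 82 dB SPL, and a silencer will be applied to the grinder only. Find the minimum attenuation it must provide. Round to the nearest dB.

11 dB

The untreated sources together contribute 10^(79/10) = 7.943e+07, i.e. 79.00 dB SPL.
To meet 82 dB SPL overall, the treated grinder may contribute at most 10^(82/10) − 7.943e+07 = 7.906e+07, i.e. 78.98 dB SPL.
Required insertion loss = 90 − 78.98 = 11.02 dB.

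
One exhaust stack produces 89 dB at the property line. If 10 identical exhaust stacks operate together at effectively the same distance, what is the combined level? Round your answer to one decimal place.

99.0 dB

With 10 equal, uncorrelated contributions the intensity is 10× that of one unit, giving a rise of 10·log₁₀ 10.
L_total = 89 + 10·log₁₀(10) = 89 + 10.000 = 99.00 dB.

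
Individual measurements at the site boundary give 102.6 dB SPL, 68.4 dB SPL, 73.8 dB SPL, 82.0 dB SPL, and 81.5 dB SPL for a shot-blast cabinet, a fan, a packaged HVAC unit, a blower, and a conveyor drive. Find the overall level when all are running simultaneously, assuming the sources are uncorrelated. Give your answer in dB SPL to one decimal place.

102.7 dB SPL

Incoherent sources combine by intensity addition: L_total = 10·log₁₀(Σ 10^(L_i/10)).
Σ 10^(L/10) = 10^(102.6/10) + 10^(68.4/10) + 10^(73.8/10) + 10^(82.0/10) + 10^(81.5/10) = 1.853e+10.
L_total = 10·log₁₀(1.853e+10) = 102.68 dB SPL.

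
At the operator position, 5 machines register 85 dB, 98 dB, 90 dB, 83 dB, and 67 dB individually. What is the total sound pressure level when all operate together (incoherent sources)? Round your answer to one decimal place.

98.9 dB

For uncorrelated sources the intensities add, so convert each level to linear form, sum, and take 10·log₁₀ of the total.
Σ 10^(L/10) = 10^(85/10) + 10^(98/10) + 10^(90/10) + 10^(83/10) + 10^(67/10) = 7.830e+09.
L_total = 10·log₁₀(7.830e+09) = 98.94 dB.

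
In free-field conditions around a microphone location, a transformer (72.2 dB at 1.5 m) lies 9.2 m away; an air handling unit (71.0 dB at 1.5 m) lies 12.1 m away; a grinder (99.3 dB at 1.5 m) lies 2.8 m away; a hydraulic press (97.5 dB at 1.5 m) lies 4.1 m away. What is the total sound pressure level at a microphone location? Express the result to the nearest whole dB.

95 dB

Apply inverse-square spreading to bring every level to the receiver, then sum 10^(L/10).
transformer: 72.2 − 20·log₁₀(9.2/1.5) = 72.2 − 15.75 = 56.45 dB.
air handling unit: 71.0 − 20·log₁₀(12.1/1.5) = 71.0 − 18.13 = 52.87 dB.
grinder: 99.3 − 20·log₁₀(2.8/1.5) = 99.3 − 5.42 = 93.88 dB.
hydraulic press: 97.5 − 20·log₁₀(4.1/1.5) = 97.5 − 8.73 = 88.77 dB.
Σ 10^(L/10) = 3.196e+09 → L_total = 10·log₁₀(3.196e+09) = 95.05 dB.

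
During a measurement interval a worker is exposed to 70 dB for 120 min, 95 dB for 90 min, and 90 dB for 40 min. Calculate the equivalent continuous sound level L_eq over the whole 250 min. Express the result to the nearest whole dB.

Weight each interval's intensity by its duration and average over T = 250 min:
Σ tᵢ·10^(Lᵢ/10) = 120·10^(70/10) + 90·10^(95/10) + 40·10^(90/10) = 3.258e+11.
L_eq = 10·log₁₀(3.258e+11/250) = 91.15 dB.

91 dB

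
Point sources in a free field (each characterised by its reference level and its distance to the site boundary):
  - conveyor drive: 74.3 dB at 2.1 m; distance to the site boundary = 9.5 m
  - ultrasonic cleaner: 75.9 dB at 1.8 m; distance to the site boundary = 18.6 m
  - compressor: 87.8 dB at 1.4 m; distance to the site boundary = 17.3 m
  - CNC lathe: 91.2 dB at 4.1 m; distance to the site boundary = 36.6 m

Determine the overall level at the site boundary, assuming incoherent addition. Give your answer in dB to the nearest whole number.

First find each source's level at the receiver (point-source: −20·log₁₀(r/r_ref)), then combine on an intensity basis.
conveyor drive: 74.3 − 20·log₁₀(9.5/2.1) = 74.3 − 13.11 = 61.19 dB.
ultrasonic cleaner: 75.9 − 20·log₁₀(18.6/1.8) = 75.9 − 20.28 = 55.62 dB.
compressor: 87.8 − 20·log₁₀(17.3/1.4) = 87.8 − 21.84 = 65.96 dB.
CNC lathe: 91.2 − 20·log₁₀(36.6/4.1) = 91.2 − 19.01 = 72.19 dB.
Σ 10^(L/10) = 2.217e+07 → L_total = 10·log₁₀(2.217e+07) = 73.46 dB.

73 dB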